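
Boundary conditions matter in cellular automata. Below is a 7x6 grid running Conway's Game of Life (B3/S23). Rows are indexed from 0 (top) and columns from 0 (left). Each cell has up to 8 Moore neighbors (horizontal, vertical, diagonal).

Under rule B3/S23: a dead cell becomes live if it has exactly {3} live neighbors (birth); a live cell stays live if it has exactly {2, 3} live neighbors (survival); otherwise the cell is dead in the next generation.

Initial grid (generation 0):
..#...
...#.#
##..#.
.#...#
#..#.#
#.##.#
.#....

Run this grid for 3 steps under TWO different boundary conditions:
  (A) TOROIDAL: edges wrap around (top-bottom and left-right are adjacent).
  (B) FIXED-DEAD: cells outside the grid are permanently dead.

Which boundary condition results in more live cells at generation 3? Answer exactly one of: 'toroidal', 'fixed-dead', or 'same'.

Answer: toroidal

Derivation:
Under TOROIDAL boundary, generation 3:
.#.#..
....##
#...#.
..###.
.#.##.
......
##.###
Population = 17

Under FIXED-DEAD boundary, generation 3:
...##.
.#.###
.....#
....#.
...#..
#...#.
.####.
Population = 15

Comparison: toroidal=17, fixed-dead=15 -> toroidal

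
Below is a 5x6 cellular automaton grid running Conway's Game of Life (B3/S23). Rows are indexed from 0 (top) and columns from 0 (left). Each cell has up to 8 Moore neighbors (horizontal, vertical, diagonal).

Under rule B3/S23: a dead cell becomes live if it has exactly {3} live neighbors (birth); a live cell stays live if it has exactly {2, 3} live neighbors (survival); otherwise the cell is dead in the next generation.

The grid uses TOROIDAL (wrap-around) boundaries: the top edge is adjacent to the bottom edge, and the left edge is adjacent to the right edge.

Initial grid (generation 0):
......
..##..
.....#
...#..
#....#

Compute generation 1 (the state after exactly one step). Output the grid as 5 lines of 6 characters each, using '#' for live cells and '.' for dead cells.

Simulating step by step:
Generation 0 (given above): 6 live cells
Generation 1: 6 live cells
(generation 1 grid is the final answer)

Answer: ......
......
..###.
#...##
......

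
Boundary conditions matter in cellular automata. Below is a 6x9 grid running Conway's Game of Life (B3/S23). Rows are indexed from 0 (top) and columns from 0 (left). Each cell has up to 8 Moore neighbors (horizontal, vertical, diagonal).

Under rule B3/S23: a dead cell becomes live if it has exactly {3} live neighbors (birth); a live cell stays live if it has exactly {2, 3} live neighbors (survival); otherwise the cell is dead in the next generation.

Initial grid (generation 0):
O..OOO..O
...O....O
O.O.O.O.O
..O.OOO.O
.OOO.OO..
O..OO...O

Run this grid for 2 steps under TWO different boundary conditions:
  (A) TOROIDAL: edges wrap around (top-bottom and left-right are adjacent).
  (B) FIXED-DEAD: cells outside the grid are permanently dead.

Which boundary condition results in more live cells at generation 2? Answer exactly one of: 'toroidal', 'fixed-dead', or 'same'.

Answer: same

Derivation:
Under TOROIDAL boundary, generation 2:
.OO....OO
.....OOOO
..OO...OO
..O..O..O
......O.O
O....O..O
Population = 20

Under FIXED-DEAD boundary, generation 2:
..OO.....
.O..OO.O.
.OOO...O.
.OO..O.O.
..O.OO...
..O.OO...
Population = 20

Comparison: toroidal=20, fixed-dead=20 -> same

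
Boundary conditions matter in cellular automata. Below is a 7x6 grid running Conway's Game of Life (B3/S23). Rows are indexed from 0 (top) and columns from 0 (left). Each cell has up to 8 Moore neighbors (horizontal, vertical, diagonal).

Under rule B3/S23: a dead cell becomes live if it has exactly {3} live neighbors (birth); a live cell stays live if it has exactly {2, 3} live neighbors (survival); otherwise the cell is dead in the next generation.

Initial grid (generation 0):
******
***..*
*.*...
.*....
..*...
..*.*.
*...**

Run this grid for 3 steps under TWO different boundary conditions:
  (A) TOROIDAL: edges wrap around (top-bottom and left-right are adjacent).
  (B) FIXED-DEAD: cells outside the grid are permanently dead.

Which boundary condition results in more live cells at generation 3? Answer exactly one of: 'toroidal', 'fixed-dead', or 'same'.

Answer: fixed-dead

Derivation:
Under TOROIDAL boundary, generation 3:
......
......
.*....
*.*...
***...
..*...
......
Population = 7

Under FIXED-DEAD boundary, generation 3:
....**
..**.*
.**...
.*.*..
**..*.
..**.*
....*.
Population = 16

Comparison: toroidal=7, fixed-dead=16 -> fixed-dead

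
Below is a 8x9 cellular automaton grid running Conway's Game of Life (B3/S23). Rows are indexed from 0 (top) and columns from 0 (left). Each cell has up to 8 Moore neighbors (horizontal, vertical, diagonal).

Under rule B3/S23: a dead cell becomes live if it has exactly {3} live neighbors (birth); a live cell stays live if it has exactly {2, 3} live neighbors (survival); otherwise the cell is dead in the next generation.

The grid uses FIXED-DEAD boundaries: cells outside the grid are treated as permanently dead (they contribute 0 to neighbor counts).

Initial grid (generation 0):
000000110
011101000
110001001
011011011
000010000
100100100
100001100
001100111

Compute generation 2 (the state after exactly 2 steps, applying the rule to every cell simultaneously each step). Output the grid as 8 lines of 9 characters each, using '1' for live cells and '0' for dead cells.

Simulating step by step:
Generation 0 (given above): 28 live cells
Generation 1: 36 live cells
001000100
111011010
100001011
111111111
011010110
000010100
011111000
000001110
Generation 2: 23 live cells
(generation 2 grid is the final answer)

Answer: 001101100
101111011
000000000
100000000
100000001
000000110
001100010
001101100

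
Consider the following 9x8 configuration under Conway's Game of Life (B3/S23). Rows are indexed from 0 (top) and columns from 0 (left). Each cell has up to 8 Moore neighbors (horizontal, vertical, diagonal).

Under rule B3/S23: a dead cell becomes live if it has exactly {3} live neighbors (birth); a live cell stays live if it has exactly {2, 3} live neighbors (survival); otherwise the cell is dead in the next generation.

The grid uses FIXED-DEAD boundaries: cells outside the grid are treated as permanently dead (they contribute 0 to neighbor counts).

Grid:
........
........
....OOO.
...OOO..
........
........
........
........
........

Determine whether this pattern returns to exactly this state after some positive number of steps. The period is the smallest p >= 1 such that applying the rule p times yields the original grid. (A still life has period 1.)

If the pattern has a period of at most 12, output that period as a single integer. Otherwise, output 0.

Simulating and comparing each generation to the original:
Gen 0 (original, given above): 6 live cells
Gen 1: 6 live cells, differs from original
Gen 2: 6 live cells, MATCHES original -> period = 2

Answer: 2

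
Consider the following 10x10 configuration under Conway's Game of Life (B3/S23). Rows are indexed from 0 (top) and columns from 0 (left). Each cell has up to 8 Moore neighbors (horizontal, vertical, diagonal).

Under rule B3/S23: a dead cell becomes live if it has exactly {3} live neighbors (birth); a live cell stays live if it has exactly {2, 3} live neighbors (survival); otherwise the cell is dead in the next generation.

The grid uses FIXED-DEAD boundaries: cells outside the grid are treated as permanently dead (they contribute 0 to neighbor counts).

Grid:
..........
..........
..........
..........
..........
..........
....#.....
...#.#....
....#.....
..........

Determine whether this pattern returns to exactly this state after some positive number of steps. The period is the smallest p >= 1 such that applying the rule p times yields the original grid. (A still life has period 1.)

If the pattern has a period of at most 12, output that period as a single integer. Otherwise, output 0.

Answer: 1

Derivation:
Simulating and comparing each generation to the original:
Gen 0 (original, given above): 4 live cells
Gen 1: 4 live cells, MATCHES original -> period = 1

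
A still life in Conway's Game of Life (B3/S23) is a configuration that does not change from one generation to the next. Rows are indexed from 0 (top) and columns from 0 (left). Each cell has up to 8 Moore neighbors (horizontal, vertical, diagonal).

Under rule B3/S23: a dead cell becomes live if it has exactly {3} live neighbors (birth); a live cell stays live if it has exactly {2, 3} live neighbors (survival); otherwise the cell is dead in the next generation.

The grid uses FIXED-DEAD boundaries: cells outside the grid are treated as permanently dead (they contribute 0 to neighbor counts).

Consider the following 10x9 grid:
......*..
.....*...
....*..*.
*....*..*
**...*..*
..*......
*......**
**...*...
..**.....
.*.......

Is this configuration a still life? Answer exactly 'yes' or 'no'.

Answer: no

Derivation:
Compute generation 1 and compare to generation 0 (given above):
Generation 1:
.........
.....**..
....***..
**..*****
**.......
*......**
*........
***......
*.*......
..*......
Cell (0,6) differs: gen0=1 vs gen1=0 -> NOT a still life.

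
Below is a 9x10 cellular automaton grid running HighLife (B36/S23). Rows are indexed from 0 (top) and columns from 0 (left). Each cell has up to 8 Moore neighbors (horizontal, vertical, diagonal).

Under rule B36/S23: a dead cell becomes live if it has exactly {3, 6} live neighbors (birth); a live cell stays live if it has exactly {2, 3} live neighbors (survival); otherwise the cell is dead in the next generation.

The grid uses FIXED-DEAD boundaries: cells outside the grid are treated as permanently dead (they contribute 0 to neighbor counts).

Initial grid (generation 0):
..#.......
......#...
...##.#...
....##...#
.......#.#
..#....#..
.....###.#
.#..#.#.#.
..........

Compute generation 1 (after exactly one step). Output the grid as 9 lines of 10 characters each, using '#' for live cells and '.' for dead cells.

Answer: ..........
...#.#....
...##.#...
...####.#.
......#...
.......#..
.....#....
......#.#.
..........

Derivation:
Simulating step by step:
Generation 0 (given above): 20 live cells
Generation 1: 15 live cells
(generation 1 grid is the final answer)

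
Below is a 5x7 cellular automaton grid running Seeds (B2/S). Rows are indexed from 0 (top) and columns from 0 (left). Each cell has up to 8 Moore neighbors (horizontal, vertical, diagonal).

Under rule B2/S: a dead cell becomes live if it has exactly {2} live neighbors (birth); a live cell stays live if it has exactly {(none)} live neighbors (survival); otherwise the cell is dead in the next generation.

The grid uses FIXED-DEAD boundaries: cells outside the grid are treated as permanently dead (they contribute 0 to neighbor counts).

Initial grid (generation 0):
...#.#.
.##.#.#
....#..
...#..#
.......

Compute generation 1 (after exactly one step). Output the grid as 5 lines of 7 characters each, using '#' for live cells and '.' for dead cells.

Simulating step by step:
Generation 0 (given above): 9 live cells
Generation 1: 6 live cells
(generation 1 grid is the final answer)

Answer: .#....#
.......
.#....#
....##.
.......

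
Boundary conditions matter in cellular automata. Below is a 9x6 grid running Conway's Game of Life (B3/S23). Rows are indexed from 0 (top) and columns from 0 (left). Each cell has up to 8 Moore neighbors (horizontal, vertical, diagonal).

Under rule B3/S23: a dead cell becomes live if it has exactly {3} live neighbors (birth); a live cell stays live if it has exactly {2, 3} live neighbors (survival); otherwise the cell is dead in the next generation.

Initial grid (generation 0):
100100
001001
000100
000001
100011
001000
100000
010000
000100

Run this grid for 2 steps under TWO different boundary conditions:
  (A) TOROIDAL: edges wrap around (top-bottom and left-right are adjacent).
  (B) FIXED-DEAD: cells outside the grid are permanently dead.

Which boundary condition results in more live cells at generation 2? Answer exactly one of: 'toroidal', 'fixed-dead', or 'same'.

Answer: toroidal

Derivation:
Under TOROIDAL boundary, generation 2:
010010
001001
000010
100000
000010
010000
110000
000000
001000
Population = 11

Under FIXED-DEAD boundary, generation 2:
000100
000110
000011
000001
000011
000000
000000
000000
000000
Population = 8

Comparison: toroidal=11, fixed-dead=8 -> toroidal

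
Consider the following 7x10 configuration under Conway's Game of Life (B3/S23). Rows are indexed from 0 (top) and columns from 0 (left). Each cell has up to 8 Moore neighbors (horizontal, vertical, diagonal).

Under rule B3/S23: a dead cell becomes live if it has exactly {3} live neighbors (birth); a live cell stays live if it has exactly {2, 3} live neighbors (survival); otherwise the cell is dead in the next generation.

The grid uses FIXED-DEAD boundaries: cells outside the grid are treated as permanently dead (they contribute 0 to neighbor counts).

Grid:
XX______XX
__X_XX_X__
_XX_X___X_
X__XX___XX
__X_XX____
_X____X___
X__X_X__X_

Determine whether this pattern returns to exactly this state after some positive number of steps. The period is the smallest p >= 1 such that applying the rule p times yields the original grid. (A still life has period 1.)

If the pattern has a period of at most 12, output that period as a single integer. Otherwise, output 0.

Simulating and comparing each generation to the original:
Gen 0 (original, given above): 26 live cells
Gen 1: 23 live cells, differs from original
Gen 2: 24 live cells, differs from original
Gen 3: 22 live cells, differs from original
Gen 4: 24 live cells, differs from original
Gen 5: 28 live cells, differs from original
Gen 6: 20 live cells, differs from original
Gen 7: 19 live cells, differs from original
Gen 8: 18 live cells, differs from original
Gen 9: 14 live cells, differs from original
Gen 10: 16 live cells, differs from original
Gen 11: 12 live cells, differs from original
Gen 12: 13 live cells, differs from original
No period found within 12 steps.

Answer: 0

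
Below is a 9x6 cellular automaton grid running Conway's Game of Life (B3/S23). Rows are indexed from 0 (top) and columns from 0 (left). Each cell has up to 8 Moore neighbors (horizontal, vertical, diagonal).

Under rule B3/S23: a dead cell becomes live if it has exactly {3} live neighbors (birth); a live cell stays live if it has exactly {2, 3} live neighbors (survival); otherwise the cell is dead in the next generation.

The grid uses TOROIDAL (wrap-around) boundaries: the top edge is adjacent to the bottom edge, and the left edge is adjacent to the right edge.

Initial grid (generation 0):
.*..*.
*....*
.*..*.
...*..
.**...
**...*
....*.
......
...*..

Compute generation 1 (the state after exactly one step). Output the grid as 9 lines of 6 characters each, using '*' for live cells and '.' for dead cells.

Simulating step by step:
Generation 0 (given above): 14 live cells
Generation 1: 20 live cells
(generation 1 grid is the final answer)

Answer: *...**
**..**
*...**
.*.*..
.**...
***..*
*....*
......
......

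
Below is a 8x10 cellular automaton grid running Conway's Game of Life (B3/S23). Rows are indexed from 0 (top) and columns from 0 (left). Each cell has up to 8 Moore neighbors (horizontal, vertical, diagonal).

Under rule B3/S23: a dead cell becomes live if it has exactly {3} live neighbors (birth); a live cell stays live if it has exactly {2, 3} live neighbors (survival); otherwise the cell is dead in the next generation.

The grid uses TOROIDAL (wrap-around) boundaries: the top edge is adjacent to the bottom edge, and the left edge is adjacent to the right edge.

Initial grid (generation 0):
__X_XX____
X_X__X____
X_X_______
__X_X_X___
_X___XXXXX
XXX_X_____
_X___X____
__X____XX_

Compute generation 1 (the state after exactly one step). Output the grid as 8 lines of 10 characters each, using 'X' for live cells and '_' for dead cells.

Answer: __X_XXX___
__X_XX____
__X__X____
X_XX__X_XX
____X_XXXX
__X_X__XXX
X__X______
_XXXXXX___

Derivation:
Simulating step by step:
Generation 0 (given above): 26 live cells
Generation 1: 33 live cells
(generation 1 grid is the final answer)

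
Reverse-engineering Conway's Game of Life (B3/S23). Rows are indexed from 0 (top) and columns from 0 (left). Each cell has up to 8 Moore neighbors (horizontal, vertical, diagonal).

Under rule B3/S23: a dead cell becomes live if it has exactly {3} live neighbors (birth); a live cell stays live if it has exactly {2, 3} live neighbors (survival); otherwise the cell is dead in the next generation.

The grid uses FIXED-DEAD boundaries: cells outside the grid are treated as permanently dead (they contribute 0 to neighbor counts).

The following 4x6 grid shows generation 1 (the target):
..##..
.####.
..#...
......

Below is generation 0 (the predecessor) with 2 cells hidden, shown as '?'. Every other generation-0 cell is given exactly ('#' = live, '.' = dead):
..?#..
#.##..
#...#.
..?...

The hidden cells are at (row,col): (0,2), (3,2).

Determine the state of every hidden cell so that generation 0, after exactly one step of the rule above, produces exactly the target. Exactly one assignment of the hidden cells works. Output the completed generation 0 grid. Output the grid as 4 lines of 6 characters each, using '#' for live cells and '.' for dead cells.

Answer: ...#..
#.##..
#...#.
..#...

Derivation:
Hidden generation-0 cells (in order): (0,2), (3,2).
A hidden cell only influences target cells in its own 3x3 neighborhood. Try each of the 2^2 = 4 assignments, step the completed generation 0 forward once under B3/S23, and compare with the target:
  (0,2)=. (3,2)=. -> step gives (2,1)='#' but target has '.' -> reject
  (0,2)=. (3,2)=# -> step reproduces the target at every cell -> ACCEPT
  (0,2)=# (3,2)=. -> step gives (0,1)='#' but target has '.' -> reject
  (0,2)=# (3,2)=# -> step gives (0,1)='#' but target has '.' -> reject
Unique solution: (0,2)=dead, (3,2)=live.
Check: live-neighbor counts of every cell in the completed generation 0:
123220
132331
143411
120211
Applying B3/S23 to generation 0 with these counts gives:
..##..
.####.
..#...
......
which matches the target exactly.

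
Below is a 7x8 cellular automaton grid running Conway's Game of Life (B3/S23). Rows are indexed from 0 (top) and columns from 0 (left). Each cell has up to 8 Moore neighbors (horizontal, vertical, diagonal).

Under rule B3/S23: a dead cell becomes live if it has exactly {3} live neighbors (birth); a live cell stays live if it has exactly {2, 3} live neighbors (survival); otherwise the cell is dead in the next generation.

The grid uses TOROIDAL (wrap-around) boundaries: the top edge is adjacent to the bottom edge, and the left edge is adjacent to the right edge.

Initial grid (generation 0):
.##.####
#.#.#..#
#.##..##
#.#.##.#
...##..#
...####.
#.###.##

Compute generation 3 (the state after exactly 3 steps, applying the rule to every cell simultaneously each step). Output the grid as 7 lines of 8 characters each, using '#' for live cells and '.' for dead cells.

Answer: ........
........
..##....
..##....
##.....#
#......#
........

Derivation:
Simulating step by step:
Generation 0 (given above): 33 live cells
Generation 1: 9 live cells
........
....#...
..#.....
..#..#..
#.#....#
#.......
#.......
Generation 2: 6 live cells
........
........
...#....
..##....
#......#
#.......
........
Generation 3: 9 live cells
(generation 3 grid is the final answer)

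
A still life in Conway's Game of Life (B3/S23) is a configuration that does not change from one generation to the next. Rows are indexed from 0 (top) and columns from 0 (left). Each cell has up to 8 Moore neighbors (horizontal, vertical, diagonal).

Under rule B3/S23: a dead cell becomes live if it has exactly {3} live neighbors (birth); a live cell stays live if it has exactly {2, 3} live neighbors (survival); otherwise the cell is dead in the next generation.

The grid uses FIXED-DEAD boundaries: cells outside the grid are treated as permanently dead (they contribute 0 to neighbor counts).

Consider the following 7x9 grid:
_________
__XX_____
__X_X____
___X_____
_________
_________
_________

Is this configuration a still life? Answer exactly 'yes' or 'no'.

Answer: yes

Derivation:
Compute generation 1 and compare to generation 0 (given above):
Generation 1:
_________
__XX_____
__X_X____
___X_____
_________
_________
_________
The grids are IDENTICAL -> still life.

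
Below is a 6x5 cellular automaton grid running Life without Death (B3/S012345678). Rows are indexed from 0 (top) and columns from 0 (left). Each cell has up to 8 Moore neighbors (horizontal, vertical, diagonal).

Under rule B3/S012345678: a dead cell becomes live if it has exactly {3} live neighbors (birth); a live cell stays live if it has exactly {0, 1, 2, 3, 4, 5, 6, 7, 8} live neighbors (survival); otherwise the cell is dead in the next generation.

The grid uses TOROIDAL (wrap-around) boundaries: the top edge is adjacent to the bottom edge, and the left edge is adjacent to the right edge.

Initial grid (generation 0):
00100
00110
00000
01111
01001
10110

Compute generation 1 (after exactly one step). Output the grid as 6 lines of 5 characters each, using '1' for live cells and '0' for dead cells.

Answer: 00101
00110
01001
01111
01001
10111

Derivation:
Simulating step by step:
Generation 0 (given above): 12 live cells
Generation 1: 16 live cells
(generation 1 grid is the final answer)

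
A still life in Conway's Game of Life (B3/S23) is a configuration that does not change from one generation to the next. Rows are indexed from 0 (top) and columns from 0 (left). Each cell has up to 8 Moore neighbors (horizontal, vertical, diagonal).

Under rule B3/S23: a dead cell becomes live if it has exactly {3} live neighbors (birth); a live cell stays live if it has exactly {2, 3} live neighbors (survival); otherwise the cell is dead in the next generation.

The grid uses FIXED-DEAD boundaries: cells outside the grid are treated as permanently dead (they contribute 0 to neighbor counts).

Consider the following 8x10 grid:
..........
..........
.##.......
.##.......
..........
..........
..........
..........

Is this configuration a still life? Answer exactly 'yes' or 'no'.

Answer: yes

Derivation:
Compute generation 1 and compare to generation 0 (given above):
Generation 1:
..........
..........
.##.......
.##.......
..........
..........
..........
..........
The grids are IDENTICAL -> still life.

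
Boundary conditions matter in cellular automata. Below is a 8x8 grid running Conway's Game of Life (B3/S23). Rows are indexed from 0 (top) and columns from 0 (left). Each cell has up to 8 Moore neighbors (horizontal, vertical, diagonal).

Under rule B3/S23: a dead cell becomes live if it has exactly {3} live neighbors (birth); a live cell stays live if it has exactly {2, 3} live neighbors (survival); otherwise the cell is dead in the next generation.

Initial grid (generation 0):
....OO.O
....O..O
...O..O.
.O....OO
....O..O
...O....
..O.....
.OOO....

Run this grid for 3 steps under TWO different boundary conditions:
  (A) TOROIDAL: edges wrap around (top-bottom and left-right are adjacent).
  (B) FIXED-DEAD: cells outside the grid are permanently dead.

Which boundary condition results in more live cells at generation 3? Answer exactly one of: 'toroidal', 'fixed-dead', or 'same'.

Answer: toroidal

Derivation:
Under TOROIDAL boundary, generation 3:
........
.O......
O.O.....
OO......
OO.....O
OO.....O
.O.....O
OO...O..
Population = 16

Under FIXED-DEAD boundary, generation 3:
...OOOO.
...O.OO.
........
........
........
........
.O......
.OO.....
Population = 10

Comparison: toroidal=16, fixed-dead=10 -> toroidal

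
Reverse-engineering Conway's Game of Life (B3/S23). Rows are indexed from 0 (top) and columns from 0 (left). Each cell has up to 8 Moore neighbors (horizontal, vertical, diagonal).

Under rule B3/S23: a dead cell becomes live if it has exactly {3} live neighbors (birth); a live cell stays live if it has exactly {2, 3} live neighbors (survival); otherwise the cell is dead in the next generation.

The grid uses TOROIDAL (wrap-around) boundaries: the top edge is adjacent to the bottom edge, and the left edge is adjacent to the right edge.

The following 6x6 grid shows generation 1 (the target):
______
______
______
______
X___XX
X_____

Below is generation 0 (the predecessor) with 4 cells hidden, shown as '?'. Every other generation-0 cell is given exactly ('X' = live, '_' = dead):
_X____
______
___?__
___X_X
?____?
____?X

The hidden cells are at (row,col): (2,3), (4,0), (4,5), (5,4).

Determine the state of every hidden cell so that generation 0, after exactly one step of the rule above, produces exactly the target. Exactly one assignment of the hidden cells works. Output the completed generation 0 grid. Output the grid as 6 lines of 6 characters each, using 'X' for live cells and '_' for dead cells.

Hidden generation-0 cells (in order): (2,3), (4,0), (4,5), (5,4).
A hidden cell only influences target cells in its own 3x3 neighborhood. Try each of the 2^4 = 16 assignments, step the completed generation 0 forward once under B3/S23, and compare with the target:
  (2,3)=_ (4,0)=_ (4,5)=_ (5,4)=_ -> step gives (4,0)='_' but target has 'X' -> reject
  (2,3)=_ (4,0)=_ (4,5)=_ (5,4)=X -> step gives (4,0)='_' but target has 'X' -> reject
  (2,3)=_ (4,0)=_ (4,5)=X (5,4)=_ -> step gives (3,4)='X' but target has '_' -> reject
  (2,3)=_ (4,0)=_ (4,5)=X (5,4)=X -> step gives (3,4)='X' but target has '_' -> reject
  (2,3)=_ (4,0)=X (4,5)=_ (5,4)=_ -> step reproduces the target at every cell -> ACCEPT
  (2,3)=_ (4,0)=X (4,5)=_ (5,4)=X -> step gives (4,4)='_' but target has 'X' -> reject
  (2,3)=_ (4,0)=X (4,5)=X (5,4)=_ -> step gives (3,0)='X' but target has '_' -> reject
  (2,3)=_ (4,0)=X (4,5)=X (5,4)=X -> step gives (3,0)='X' but target has '_' -> reject
  (2,3)=X (4,0)=_ (4,5)=_ (5,4)=_ -> step gives (2,4)='X' but target has '_' -> reject
  (2,3)=X (4,0)=_ (4,5)=_ (5,4)=X -> step gives (2,4)='X' but target has '_' -> reject
  (2,3)=X (4,0)=_ (4,5)=X (5,4)=_ -> step gives (2,4)='X' but target has '_' -> reject
  (2,3)=X (4,0)=_ (4,5)=X (5,4)=X -> step gives (2,4)='X' but target has '_' -> reject
  (2,3)=X (4,0)=X (4,5)=_ (5,4)=_ -> step gives (2,4)='X' but target has '_' -> reject
  (2,3)=X (4,0)=X (4,5)=_ (5,4)=X -> step gives (2,4)='X' but target has '_' -> reject
  (2,3)=X (4,0)=X (4,5)=X (5,4)=_ -> step gives (2,4)='X' but target has '_' -> reject
  (2,3)=X (4,0)=X (4,5)=X (5,4)=X -> step gives (2,4)='X' but target has '_' -> reject
Unique solution: (2,3)=dead, (4,0)=live, (4,5)=dead, (5,4)=dead.
Check: live-neighbor counts of every cell in the completed generation 0:
201011
111000
101121
211021
211133
321011
Applying B3/S23 to generation 0 with these counts gives:
______
______
______
______
X___XX
X_____
which matches the target exactly.

Answer: _X____
______
______
___X_X
X_____
_____X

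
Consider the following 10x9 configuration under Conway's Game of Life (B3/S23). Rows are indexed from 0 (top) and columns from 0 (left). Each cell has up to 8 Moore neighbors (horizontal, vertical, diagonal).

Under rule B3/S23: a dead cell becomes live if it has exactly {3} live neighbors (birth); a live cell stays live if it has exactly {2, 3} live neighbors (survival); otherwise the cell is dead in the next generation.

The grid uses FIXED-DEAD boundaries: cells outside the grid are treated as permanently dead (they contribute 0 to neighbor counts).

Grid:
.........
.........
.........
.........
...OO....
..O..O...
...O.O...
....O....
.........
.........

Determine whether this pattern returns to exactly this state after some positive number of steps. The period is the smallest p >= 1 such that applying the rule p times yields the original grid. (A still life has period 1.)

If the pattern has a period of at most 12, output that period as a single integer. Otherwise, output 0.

Answer: 1

Derivation:
Simulating and comparing each generation to the original:
Gen 0 (original, given above): 7 live cells
Gen 1: 7 live cells, MATCHES original -> period = 1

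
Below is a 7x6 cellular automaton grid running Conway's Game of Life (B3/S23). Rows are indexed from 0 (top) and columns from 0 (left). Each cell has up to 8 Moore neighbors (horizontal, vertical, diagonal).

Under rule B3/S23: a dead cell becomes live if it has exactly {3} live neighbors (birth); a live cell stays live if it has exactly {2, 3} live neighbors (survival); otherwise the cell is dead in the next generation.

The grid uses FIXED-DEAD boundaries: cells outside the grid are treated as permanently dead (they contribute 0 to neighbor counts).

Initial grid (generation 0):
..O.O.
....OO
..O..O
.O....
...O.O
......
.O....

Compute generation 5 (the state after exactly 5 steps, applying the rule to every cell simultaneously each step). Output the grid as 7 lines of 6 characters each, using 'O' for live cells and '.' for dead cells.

Answer: ......
......
....O.
....O.
....O.
......
......

Derivation:
Simulating step by step:
Generation 0 (given above): 10 live cells
Generation 1: 9 live cells
...OOO
....OO
....OO
..O.O.
......
......
......
Generation 2: 5 live cells
...O.O
......
......
...OOO
......
......
......
Generation 3: 3 live cells
......
......
....O.
....O.
....O.
......
......
Generation 4: 3 live cells
......
......
......
...OOO
......
......
......
Generation 5: 3 live cells
(generation 5 grid is the final answer)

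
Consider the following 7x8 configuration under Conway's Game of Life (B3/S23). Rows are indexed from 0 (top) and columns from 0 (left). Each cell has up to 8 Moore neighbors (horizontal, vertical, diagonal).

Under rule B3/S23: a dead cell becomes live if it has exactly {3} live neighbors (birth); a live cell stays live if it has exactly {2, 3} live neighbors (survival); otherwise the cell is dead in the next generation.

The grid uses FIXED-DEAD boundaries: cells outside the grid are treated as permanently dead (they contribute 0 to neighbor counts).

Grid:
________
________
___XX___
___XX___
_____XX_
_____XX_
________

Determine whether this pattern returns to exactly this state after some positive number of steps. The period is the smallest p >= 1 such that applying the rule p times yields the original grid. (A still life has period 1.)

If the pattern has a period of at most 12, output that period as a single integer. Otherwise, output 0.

Simulating and comparing each generation to the original:
Gen 0 (original, given above): 8 live cells
Gen 1: 6 live cells, differs from original
Gen 2: 8 live cells, MATCHES original -> period = 2

Answer: 2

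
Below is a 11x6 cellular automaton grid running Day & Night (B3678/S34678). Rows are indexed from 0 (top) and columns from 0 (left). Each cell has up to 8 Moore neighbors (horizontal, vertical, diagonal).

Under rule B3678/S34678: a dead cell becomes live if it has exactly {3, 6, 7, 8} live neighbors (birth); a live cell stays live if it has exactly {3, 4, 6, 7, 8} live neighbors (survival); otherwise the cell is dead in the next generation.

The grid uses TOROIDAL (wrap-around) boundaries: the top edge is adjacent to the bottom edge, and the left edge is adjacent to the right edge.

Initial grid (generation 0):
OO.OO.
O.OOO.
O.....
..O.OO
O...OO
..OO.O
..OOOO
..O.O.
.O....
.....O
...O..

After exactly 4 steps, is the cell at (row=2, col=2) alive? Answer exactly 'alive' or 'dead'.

Simulating step by step:
Generation 0 (given above): 27 live cells
Generation 1: 27 live cells
.O..O.
O.OOO.
..O...
.O.OO.
OOO...
.OO.O.
.OOO.O
.OO.OO
......
......
O.O..O
Generation 2: 23 live cells
.O..O.
..OO.O
..OO.O
OO.O..
O...OO
.OO..O
..O..O
.OO.O.
......
......
.O....
Generation 3: 19 live cells
O..O..
OOOO..
...O..
OO.O..
...OOO
.O.O.O
..O.O.
...O..
......
......
......
Generation 4: 18 live cells
......
.OOOO.
..OOO.
...O.O
.O.O.O
O..OOO
..O.O.
......
......
......
......

Cell (2,2) at generation 4: 1 -> alive

Answer: alive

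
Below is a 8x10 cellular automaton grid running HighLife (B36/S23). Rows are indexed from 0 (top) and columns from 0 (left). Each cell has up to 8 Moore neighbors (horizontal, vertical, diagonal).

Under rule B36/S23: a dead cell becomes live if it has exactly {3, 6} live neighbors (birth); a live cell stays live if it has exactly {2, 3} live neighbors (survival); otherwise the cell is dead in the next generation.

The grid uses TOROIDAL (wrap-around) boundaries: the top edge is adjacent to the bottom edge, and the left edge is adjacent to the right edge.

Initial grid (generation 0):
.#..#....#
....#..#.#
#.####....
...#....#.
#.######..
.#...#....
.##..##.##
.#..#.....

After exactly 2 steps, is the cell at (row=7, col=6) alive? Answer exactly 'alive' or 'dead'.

Answer: alive

Derivation:
Simulating step by step:
Generation 0 (given above): 30 live cells
Generation 1: 33 live cells
...###..#.
.##.....##
..#..#..##
.......#.#
.###.###..
......#.##
.##.###...
.#.##...##
Generation 2: 36 live cells
.#...#.#..
###..#.#..
.##....#..
##.###.#.#
#.#..#...#
#....#..#.
.##.#.#...
##...#####

Cell (7,6) at generation 2: 1 -> alive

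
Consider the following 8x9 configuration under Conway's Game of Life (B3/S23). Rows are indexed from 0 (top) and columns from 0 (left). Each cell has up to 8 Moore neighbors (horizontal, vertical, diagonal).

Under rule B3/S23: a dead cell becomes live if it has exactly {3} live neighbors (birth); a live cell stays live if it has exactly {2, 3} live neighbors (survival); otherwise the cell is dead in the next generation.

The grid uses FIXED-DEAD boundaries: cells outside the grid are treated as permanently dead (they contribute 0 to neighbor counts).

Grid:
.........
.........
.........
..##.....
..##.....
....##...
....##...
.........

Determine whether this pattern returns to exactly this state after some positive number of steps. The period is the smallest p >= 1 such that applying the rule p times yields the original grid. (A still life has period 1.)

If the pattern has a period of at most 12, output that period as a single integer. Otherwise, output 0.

Simulating and comparing each generation to the original:
Gen 0 (original, given above): 8 live cells
Gen 1: 6 live cells, differs from original
Gen 2: 8 live cells, MATCHES original -> period = 2

Answer: 2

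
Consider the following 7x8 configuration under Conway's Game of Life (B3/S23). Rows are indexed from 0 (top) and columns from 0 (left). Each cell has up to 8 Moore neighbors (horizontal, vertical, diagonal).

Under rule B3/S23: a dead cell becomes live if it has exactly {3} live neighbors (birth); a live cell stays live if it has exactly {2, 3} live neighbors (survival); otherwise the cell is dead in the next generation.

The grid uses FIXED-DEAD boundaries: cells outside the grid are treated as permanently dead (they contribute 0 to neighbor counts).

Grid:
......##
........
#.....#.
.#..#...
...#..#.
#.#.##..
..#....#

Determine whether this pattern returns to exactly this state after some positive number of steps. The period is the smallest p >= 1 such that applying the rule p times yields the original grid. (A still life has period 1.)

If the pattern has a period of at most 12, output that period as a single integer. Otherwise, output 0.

Answer: 0

Derivation:
Simulating and comparing each generation to the original:
Gen 0 (original, given above): 14 live cells
Gen 1: 13 live cells, differs from original
Gen 2: 12 live cells, differs from original
Gen 3: 11 live cells, differs from original
Gen 4: 10 live cells, differs from original
Gen 5: 12 live cells, differs from original
Gen 6: 9 live cells, differs from original
Gen 7: 7 live cells, differs from original
Gen 8: 6 live cells, differs from original
Gen 9: 7 live cells, differs from original
Gen 10: 7 live cells, differs from original
Gen 11: 7 live cells, differs from original
Gen 12: 7 live cells, differs from original
No period found within 12 steps.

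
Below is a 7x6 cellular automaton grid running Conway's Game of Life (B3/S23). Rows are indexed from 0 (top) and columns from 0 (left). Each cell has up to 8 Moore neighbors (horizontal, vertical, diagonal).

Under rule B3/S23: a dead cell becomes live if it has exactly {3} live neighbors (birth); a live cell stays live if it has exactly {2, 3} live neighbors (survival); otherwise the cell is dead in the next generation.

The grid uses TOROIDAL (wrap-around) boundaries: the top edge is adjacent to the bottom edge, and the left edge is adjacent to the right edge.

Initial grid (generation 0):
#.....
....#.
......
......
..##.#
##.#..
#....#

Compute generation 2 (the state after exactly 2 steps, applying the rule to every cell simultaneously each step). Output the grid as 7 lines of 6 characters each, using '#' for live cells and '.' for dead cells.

Answer: ......
......
......
.###..
##.##.
.#.#.#
#.....

Derivation:
Simulating step by step:
Generation 0 (given above): 10 live cells
Generation 1: 9 live cells
#.....
......
......
......
#####.
.#.#..
.....#
Generation 2: 11 live cells
(generation 2 grid is the final answer)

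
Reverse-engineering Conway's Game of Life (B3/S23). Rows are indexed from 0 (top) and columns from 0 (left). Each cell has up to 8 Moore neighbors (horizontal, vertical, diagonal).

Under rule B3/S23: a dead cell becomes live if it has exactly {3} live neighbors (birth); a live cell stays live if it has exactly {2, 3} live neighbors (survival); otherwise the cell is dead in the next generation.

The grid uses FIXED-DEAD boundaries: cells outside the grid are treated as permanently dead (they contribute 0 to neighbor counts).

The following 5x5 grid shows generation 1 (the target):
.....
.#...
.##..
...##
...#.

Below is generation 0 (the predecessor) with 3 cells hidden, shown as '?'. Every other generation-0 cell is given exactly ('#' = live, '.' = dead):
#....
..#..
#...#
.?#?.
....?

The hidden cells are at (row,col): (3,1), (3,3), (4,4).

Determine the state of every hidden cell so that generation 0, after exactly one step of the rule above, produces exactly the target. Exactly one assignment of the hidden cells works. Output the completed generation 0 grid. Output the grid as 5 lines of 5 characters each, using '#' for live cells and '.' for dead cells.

Hidden generation-0 cells (in order): (3,1), (3,3), (4,4).
A hidden cell only influences target cells in its own 3x3 neighborhood. Try each of the 2^3 = 8 assignments, step the completed generation 0 forward once under B3/S23, and compare with the target:
  (3,1)=. (3,3)=. (4,4)=. -> step gives (2,2)='.' but target has '#' -> reject
  (3,1)=. (3,3)=. (4,4)=# -> step gives (2,2)='.' but target has '#' -> reject
  (3,1)=. (3,3)=# (4,4)=. -> step gives (3,4)='.' but target has '#' -> reject
  (3,1)=. (3,3)=# (4,4)=# -> step reproduces the target at every cell -> ACCEPT
  (3,1)=# (3,3)=. (4,4)=. -> step gives (2,1)='.' but target has '#' -> reject
  (3,1)=# (3,3)=. (4,4)=# -> step gives (2,1)='.' but target has '#' -> reject
  (3,1)=# (3,3)=# (4,4)=. -> step gives (2,1)='.' but target has '#' -> reject
  (3,1)=# (3,3)=# (4,4)=# -> step gives (2,1)='.' but target has '#' -> reject
Unique solution: (3,1)=dead, (3,3)=live, (4,4)=live.
Check: live-neighbor counts of every cell in the completed generation 0:
02110
23021
03341
12133
01231
Applying B3/S23 to generation 0 with these counts gives:
.....
.#...
.##..
...##
...#.
which matches the target exactly.

Answer: #....
..#..
#...#
..##.
....#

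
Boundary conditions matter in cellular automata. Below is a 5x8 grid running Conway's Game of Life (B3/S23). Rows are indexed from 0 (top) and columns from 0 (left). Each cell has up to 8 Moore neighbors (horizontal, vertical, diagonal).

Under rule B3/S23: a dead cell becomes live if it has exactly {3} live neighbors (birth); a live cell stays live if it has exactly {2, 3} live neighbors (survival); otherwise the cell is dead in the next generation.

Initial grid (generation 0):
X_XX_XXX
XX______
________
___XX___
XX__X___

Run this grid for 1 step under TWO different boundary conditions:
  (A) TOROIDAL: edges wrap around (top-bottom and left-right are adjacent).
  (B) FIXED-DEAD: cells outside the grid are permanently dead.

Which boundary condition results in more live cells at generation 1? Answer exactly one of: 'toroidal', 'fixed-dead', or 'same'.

Under TOROIDAL boundary, generation 1:
__XXXXX_
XXX___X_
________
___XX___
XX____X_
Population = 14

Under FIXED-DEAD boundary, generation 1:
X_X___X_
XXX___X_
________
___XX___
___XX___
Population = 11

Comparison: toroidal=14, fixed-dead=11 -> toroidal

Answer: toroidal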